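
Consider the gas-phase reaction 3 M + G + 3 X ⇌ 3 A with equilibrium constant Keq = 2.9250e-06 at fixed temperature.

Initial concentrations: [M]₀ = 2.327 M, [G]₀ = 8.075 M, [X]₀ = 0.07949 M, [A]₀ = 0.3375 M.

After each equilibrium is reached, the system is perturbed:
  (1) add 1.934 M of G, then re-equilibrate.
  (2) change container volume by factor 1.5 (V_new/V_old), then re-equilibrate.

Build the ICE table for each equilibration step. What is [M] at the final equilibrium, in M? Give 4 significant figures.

Q₀ = 0.7522 vs Keq = 2.9250e-06 ⇒ Q>K, reverse
Step 1:
                    M           G           X           A
  init          2.327       8.075     0.07949      0.3375
  Δ            0.3081      0.1027      0.3081     -0.3081
  eq            2.635       8.178      0.3876     0.02943
  solve Keq expr → x = -0.1027; check Q = 2.9250e-06
Then add 1.934 M of G.
Step 2:
                    M           G           X           A
  init          2.635       10.11      0.3876     0.02943
  Δ         -0.001973 -6.5755e-04   -0.001973    0.001973
  eq            2.633       10.11      0.3856      0.0314
  solve Keq expr → x = 6.5755e-04; check Q = 2.9250e-06
Then change container volume by factor 1.5 (V_new/V_old).
Step 3:
                    M           G           X           A
  init          1.755       6.741      0.2571     0.02093
  Δ          0.008287    0.002762    0.008287   -0.008287
  eq            1.764       6.743      0.2653     0.01264
  solve Keq expr → x = -0.002762; check Q = 2.9250e-06

[M]_eq = 1.764 M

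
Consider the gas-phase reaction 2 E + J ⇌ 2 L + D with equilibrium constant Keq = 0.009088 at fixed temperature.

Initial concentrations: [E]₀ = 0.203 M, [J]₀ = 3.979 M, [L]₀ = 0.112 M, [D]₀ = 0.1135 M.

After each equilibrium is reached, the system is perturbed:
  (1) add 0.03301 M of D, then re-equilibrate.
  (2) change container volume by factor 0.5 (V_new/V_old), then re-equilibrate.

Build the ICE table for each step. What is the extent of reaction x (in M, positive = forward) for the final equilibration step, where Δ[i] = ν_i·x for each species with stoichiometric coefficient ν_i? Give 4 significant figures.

Q₀ = 0.008683 vs Keq = 0.009088 ⇒ Q<K, forward
Step 1:
                  E         J         L         D
  I           0.203     3.979     0.112    0.1135
  C       -0.001418 -7.0915e-04  0.001418 7.0915e-04
  E          0.2016     3.978    0.1134    0.1142
  solve Keq expr → x = 7.0915e-04; check Q = 0.009088
Then add 0.03301 M of D.
Step 2:
                  E         J         L         D
  I          0.2016     3.978    0.1134    0.1472
  C        0.008038  0.004019 -0.008038 -0.004019
  E          0.2096     3.982    0.1054    0.1432
  solve Keq expr → x = -0.004019; check Q = 0.009088
Then change container volume by factor 0.5 (V_new/V_old).
Step 3:
                  E         J         L         D
  I          0.4192     7.965    0.2108    0.2864
  C               0         0         0         0
  E          0.4192     7.965    0.2108    0.2864
  solve Keq expr → x = 0; check Q = 0.009088

x = 0 M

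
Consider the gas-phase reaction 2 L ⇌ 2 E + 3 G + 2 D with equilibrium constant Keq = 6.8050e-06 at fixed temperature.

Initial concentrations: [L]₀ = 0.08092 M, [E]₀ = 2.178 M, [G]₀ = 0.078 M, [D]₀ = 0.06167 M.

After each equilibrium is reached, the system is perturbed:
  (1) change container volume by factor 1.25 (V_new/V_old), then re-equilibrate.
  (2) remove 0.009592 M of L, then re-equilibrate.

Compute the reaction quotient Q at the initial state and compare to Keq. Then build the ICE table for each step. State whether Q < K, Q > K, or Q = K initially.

Q₀ = 0.001307; Q > K (proceeds reverse)

Q₀ = 0.001307 vs Keq = 6.8050e-06 ⇒ Q>K, reverse
Step 1:
                   L          E          G          D
  Initial    0.08092      2.178      0.078    0.06167
  Change     0.03296   -0.03296   -0.04945   -0.03296
  Equil       0.1139      2.145    0.02855    0.02871
  solve Keq expr → x = -0.01648; check Q = 6.8050e-06
Then change container volume by factor 1.25 (V_new/V_old).
Step 2:
                   L          E          G          D
  Initial    0.09111      1.716    0.02284    0.02296
  Change   -0.004002   0.004002   0.006003   0.004002
  Equil      0.08711       1.72    0.02885    0.02697
  solve Keq expr → x = 0.002001; check Q = 6.8050e-06
Then remove 0.009592 M of L.
Step 3:
                   L          E          G          D
  Initial    0.07751       1.72    0.02885    0.02697
  Change  8.9069e-04 -8.9069e-04  -0.001336 -8.9069e-04
  Equil       0.0784      1.719    0.02751    0.02608
  solve Keq expr → x = -4.4534e-04; check Q = 6.8050e-06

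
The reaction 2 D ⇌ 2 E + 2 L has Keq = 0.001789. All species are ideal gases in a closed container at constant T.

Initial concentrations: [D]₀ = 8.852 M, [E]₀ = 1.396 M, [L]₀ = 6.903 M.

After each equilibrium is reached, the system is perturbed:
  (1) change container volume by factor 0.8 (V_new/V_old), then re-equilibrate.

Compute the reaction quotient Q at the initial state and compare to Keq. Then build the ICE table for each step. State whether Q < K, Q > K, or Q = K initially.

Q₀ = 1.185 vs Keq = 0.001789 ⇒ Q>K, reverse
Step 1:
                  D         E         L
  Initial     8.852     1.396     6.903
  Change      1.319    -1.319    -1.319
  Equil       10.17   0.07704     5.584
  solve Keq expr → x = -0.6595; check Q = 0.001789
Then change container volume by factor 0.8 (V_new/V_old).
Step 2:
                  D         E         L
  Initial     12.71    0.0963      6.98
  Change    0.01894  -0.01894  -0.01894
  Equil       12.73   0.07737     6.961
  solve Keq expr → x = -0.009468; check Q = 0.001789

Q₀ = 1.185; Q > K (proceeds reverse)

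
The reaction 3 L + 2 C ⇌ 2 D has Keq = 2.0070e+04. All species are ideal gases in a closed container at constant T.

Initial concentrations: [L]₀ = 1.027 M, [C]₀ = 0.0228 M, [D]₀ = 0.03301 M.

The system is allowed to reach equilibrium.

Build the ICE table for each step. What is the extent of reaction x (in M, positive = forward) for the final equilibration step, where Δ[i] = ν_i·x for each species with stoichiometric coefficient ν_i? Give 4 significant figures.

Q₀ = 1.935 vs Keq = 2.0070e+04 ⇒ Q<K, forward
Step 1:
                  L         C         D
  I           1.027    0.0228   0.03301
  C        -0.03361   -0.0224    0.0224
  E          0.9934 3.9507e-04   0.05541
  solve Keq expr → x = 0.0112; check Q = 2.0070e+04

x = 0.0112 M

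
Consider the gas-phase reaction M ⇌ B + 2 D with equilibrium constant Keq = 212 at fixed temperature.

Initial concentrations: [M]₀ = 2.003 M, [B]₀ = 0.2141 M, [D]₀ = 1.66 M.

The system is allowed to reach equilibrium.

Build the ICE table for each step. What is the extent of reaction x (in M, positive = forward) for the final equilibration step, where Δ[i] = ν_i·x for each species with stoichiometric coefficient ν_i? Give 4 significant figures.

Q₀ = 0.2945 vs Keq = 212 ⇒ Q<K, forward
Step 1:
                    M           B           D
  Initial       2.003      0.2141        1.66
  Change       -1.755       1.755        3.51
  Equil        0.2482       1.969        5.17
  solve Keq expr → x = 1.755; check Q = 212

x = 1.755 M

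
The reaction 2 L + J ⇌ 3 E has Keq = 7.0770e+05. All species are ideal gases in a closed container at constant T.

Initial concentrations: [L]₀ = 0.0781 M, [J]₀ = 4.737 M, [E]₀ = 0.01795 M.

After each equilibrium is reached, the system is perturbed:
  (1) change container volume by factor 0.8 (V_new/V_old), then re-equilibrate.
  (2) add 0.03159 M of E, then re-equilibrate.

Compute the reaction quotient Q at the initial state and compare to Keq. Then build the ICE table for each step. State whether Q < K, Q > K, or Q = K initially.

Q₀ = 2.0016e-04 vs Keq = 7.0770e+05 ⇒ Q<K, forward
Step 1:
                  L         J         E
  init       0.0781     4.737   0.01795
  Δ        -0.07807  -0.03904    0.1171
  eq      2.7221e-05     4.698    0.1351
  solve Keq expr → x = 0.03904; check Q = 7.0770e+05
Then change container volume by factor 0.8 (V_new/V_old).
Step 2:
                  L         J         E
  init    3.4026e-05     5.872    0.1688
  Δ               0         0         0
  eq      3.4026e-05     5.872    0.1688
  solve Keq expr → x = 0; check Q = 7.0770e+05
Then add 0.03159 M of E.
Step 3:
                  L         J         E
  init    3.4026e-05     5.872    0.2004
  Δ       9.9792e-06 4.9896e-06 -1.4969e-05
  eq      4.4006e-05     5.872    0.2004
  solve Keq expr → x = -4.9896e-06; check Q = 7.0770e+05

Q₀ = 2.0016e-04; Q < K (proceeds forward)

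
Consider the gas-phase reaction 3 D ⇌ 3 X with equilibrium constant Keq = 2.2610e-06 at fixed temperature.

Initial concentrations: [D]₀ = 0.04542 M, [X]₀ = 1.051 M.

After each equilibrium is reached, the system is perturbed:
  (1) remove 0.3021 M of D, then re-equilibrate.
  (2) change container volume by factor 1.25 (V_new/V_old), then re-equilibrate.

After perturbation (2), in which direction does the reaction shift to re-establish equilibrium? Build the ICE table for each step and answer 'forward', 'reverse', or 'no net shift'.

Direction: no net shift

Q₀ = 1.2390e+04 vs Keq = 2.2610e-06 ⇒ Q>K, reverse
Step 1:
                    D           X
  init        0.04542       1.051
  Δ             1.037      -1.037
  eq            1.082      0.0142
  solve Keq expr → x = -0.3456; check Q = 2.2610e-06
Then remove 0.3021 M of D.
Step 2:
                    D           X
  init         0.7801      0.0142
  Δ          0.003914   -0.003914
  eq            0.784     0.01029
  solve Keq expr → x = -0.001305; check Q = 2.2610e-06
Then change container volume by factor 1.25 (V_new/V_old).
Step 3:
                    D           X
  init         0.6272    0.008232
  Δ                 0           0
  eq           0.6272    0.008232
  solve Keq expr → x = 0; check Q = 2.2610e-06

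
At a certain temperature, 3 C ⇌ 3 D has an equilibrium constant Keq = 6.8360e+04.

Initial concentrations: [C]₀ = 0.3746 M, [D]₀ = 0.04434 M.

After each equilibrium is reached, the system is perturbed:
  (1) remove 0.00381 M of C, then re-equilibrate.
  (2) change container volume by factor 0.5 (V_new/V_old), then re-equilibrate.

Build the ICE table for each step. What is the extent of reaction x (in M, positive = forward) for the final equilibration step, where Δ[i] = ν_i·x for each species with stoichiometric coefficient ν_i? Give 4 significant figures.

x = 0 M

Q₀ = 0.001658 vs Keq = 6.8360e+04 ⇒ Q<K, forward
Step 1:
                   C          D
  Initial     0.3746    0.04434
  Change     -0.3646     0.3646
  Equil         0.01     0.4089
  solve Keq expr → x = 0.1215; check Q = 6.8360e+04
Then remove 0.00381 M of C.
Step 2:
                   C          D
  Initial   0.006191     0.4089
  Change    0.003719  -0.003719
  Equil      0.00991     0.4052
  solve Keq expr → x = -0.00124; check Q = 6.8360e+04
Then change container volume by factor 0.5 (V_new/V_old).
Step 3:
                   C          D
  Initial    0.01982     0.8104
  Change           0          0
  Equil      0.01982     0.8104
  solve Keq expr → x = 0; check Q = 6.8360e+04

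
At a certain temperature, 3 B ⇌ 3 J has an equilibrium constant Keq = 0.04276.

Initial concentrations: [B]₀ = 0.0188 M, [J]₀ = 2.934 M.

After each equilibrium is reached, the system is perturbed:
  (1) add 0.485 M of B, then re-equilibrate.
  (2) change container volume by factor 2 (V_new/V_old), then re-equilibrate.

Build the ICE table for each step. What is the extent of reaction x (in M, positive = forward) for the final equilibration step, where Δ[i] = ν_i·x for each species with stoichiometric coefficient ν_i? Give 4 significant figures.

Q₀ = 3.8011e+06 vs Keq = 0.04276 ⇒ Q>K, reverse
Step 1:
                   B          J
  init        0.0188      2.934
  Δ            2.169     -2.169
  eq           2.188      0.765
  solve Keq expr → x = -0.723; check Q = 0.04276
Then add 0.485 M of B.
Step 2:
                   B          J
  init         2.673      0.765
  Δ          -0.1257     0.1257
  eq           2.547     0.8907
  solve Keq expr → x = 0.04189; check Q = 0.04276
Then change container volume by factor 2 (V_new/V_old).
Step 3:
                   B          J
  init         1.274     0.4453
  Δ                0          0
  eq           1.274     0.4453
  solve Keq expr → x = 0; check Q = 0.04276

x = 0 M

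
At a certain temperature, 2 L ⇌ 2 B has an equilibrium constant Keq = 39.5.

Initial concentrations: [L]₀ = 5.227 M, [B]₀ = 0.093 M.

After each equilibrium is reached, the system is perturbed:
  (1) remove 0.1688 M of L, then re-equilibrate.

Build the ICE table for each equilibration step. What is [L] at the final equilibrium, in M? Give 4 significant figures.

Q₀ = 3.1656e-04 vs Keq = 39.5 ⇒ Q<K, forward
Step 1:
                  L         B
  I           5.227     0.093
  C          -4.497     4.497
  E          0.7303      4.59
  solve Keq expr → x = 2.248; check Q = 39.5
Then remove 0.1688 M of L.
Step 2:
                  L         B
  I          0.5615      4.59
  C          0.1456   -0.1456
  E          0.7071     4.444
  solve Keq expr → x = -0.07281; check Q = 39.5

[L]_eq = 0.7071 M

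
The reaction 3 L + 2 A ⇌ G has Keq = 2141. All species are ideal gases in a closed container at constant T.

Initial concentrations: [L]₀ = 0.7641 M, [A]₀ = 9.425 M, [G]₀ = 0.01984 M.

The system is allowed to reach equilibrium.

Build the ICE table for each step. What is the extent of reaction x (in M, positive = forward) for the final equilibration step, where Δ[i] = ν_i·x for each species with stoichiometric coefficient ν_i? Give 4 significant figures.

x = 0.2508 M

Q₀ = 5.0064e-04 vs Keq = 2141 ⇒ Q<K, forward
Step 1:
                   L          A          G
  init        0.7641      9.425    0.01984
  Δ          -0.7524    -0.5016     0.2508
  eq         0.01167      8.923     0.2707
  solve Keq expr → x = 0.2508; check Q = 2141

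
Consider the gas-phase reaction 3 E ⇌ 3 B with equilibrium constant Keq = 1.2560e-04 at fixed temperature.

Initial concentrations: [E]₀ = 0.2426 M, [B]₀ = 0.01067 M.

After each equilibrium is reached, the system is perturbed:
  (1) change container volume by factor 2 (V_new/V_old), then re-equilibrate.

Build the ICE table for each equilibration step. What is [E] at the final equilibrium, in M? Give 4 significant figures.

Q₀ = 8.5079e-05 vs Keq = 1.2560e-04 ⇒ Q<K, forward
Step 1:
                    E           B
  Initial      0.2426     0.01067
  Change    -0.001409    0.001409
  Equil        0.2412     0.01208
  solve Keq expr → x = 4.6961e-04; check Q = 1.2560e-04
Then change container volume by factor 2 (V_new/V_old).
Step 2:
                    E           B
  Initial      0.1206    0.006039
  Change            0           0
  Equil        0.1206    0.006039
  solve Keq expr → x = 0; check Q = 1.2560e-04

[E]_eq = 0.1206 M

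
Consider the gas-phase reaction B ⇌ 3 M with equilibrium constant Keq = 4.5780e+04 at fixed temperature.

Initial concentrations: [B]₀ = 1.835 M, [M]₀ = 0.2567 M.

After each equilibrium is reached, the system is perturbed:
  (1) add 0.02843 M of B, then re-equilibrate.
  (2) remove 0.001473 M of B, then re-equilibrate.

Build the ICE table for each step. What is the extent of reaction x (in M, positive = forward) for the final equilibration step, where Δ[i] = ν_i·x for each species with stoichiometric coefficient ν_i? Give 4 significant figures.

x = -0.001463 M

Q₀ = 0.009218 vs Keq = 4.5780e+04 ⇒ Q<K, forward
Step 1:
                  B         M
  init        1.835    0.2567
  Δ          -1.831     5.493
  eq       0.004151     5.749
  solve Keq expr → x = 1.831; check Q = 4.5780e+04
Then add 0.02843 M of B.
Step 2:
                  B         M
  init      0.03258     5.749
  Δ        -0.02824   0.08473
  eq       0.004337     5.834
  solve Keq expr → x = 0.02824; check Q = 4.5780e+04
Then remove 0.001473 M of B.
Step 3:
                  B         M
  init     0.002864     5.834
  Δ        0.001463  -0.00439
  eq       0.004328      5.83
  solve Keq expr → x = -0.001463; check Q = 4.5780e+04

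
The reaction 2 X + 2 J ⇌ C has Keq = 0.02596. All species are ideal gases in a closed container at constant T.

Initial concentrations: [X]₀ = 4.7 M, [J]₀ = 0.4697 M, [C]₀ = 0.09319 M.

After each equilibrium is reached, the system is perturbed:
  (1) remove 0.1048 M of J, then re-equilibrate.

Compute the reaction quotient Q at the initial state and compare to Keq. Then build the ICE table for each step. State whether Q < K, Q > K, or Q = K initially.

Q₀ = 0.01912 vs Keq = 0.02596 ⇒ Q<K, forward
Step 1:
                    X           J           C
  Initial         4.7      0.4697     0.09319
  Change     -0.03122    -0.03122     0.01561
  Equil         4.669      0.4385      0.1088
  solve Keq expr → x = 0.01561; check Q = 0.02596
Then remove 0.1048 M of J.
Step 2:
                    X           J           C
  Initial       4.669      0.3337      0.1088
  Change      0.04867     0.04867    -0.02434
  Equil         4.717      0.3824     0.08446
  solve Keq expr → x = -0.02434; check Q = 0.02596

Q₀ = 0.01912; Q < K (proceeds forward)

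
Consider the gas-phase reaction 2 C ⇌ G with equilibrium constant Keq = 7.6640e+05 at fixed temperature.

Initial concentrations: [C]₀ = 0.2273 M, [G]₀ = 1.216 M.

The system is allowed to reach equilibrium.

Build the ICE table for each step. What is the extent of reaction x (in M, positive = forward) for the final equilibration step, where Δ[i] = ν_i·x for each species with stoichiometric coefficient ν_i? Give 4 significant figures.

Q₀ = 23.54 vs Keq = 7.6640e+05 ⇒ Q<K, forward
Step 1:
                  C         G
  I          0.2273     1.216
  C          -0.226     0.113
  E        0.001317     1.329
  solve Keq expr → x = 0.113; check Q = 7.6640e+05

x = 0.113 M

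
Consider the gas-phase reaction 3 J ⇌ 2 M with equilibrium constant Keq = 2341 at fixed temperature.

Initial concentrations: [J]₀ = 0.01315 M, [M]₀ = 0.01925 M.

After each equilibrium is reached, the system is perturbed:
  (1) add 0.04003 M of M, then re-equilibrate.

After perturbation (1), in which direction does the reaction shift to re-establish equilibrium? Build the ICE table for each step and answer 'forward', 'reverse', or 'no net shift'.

Q₀ = 163 vs Keq = 2341 ⇒ Q<K, forward
Step 1:
                    J           M
  I           0.01315     0.01925
  C         -0.006909    0.004606
  E          0.006241     0.02386
  solve Keq expr → x = 0.002303; check Q = 2341
Then add 0.04003 M of M.
Step 2:
                    J           M
  I          0.006241     0.06389
  C          0.005343   -0.003562
  E           0.01158     0.06032
  solve Keq expr → x = -0.001781; check Q = 2341

Direction: reverse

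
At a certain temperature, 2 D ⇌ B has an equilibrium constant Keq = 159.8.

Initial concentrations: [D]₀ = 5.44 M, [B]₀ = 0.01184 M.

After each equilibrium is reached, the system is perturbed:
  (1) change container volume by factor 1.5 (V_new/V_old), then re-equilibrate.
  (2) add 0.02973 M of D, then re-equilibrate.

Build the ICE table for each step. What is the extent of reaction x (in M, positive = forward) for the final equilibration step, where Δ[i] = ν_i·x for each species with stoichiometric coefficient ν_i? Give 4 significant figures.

Q₀ = 4.0009e-04 vs Keq = 159.8 ⇒ Q<K, forward
Step 1:
                   D          B
  I             5.44    0.01184
  C           -5.311      2.655
  E           0.1292      2.667
  solve Keq expr → x = 2.655; check Q = 159.8
Then change container volume by factor 1.5 (V_new/V_old).
Step 2:
                   D          B
  I          0.08613      1.778
  C          0.01907  -0.009537
  E           0.1052      1.769
  solve Keq expr → x = -0.009537; check Q = 159.8
Then add 0.02973 M of D.
Step 3:
                   D          B
  I           0.1349      1.769
  C          -0.0293    0.01465
  E           0.1056      1.783
  solve Keq expr → x = 0.01465; check Q = 159.8

x = 0.01465 M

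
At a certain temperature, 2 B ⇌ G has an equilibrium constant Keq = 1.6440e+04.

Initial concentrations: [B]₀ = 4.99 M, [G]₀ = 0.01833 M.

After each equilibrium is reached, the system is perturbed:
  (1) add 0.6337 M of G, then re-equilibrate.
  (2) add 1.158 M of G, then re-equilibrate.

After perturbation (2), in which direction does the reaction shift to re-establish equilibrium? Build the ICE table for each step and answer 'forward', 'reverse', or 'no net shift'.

Q₀ = 7.3614e-04 vs Keq = 1.6440e+04 ⇒ Q<K, forward
Step 1:
                   B          G
  I             4.99    0.01833
  C           -4.978      2.489
  E          0.01235      2.507
  solve Keq expr → x = 2.489; check Q = 1.6440e+04
Then add 0.6337 M of G.
Step 2:
                   B          G
  I          0.01235      3.141
  C         0.001471 -7.3561e-04
  E          0.01382       3.14
  solve Keq expr → x = -7.3561e-04; check Q = 1.6440e+04
Then add 1.158 M of G.
Step 3:
                   B          G
  I          0.01382      4.298
  C         0.002347  -0.001173
  E          0.01617      4.297
  solve Keq expr → x = -0.001173; check Q = 1.6440e+04

Direction: reverse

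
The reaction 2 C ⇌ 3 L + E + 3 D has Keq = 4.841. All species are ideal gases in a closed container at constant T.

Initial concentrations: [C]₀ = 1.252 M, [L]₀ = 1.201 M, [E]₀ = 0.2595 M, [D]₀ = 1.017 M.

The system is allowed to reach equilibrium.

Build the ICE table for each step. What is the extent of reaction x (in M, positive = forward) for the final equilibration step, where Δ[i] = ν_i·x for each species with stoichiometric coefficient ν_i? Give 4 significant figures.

Q₀ = 0.3017 vs Keq = 4.841 ⇒ Q<K, forward
Step 1:
                  C         L         E         D
  Initial     1.252     1.201    0.2595     1.017
  Change    -0.2693    0.4039    0.1346    0.4039
  Equil      0.9827     1.605    0.3941     1.421
  solve Keq expr → x = 0.1346; check Q = 4.841

x = 0.1346 M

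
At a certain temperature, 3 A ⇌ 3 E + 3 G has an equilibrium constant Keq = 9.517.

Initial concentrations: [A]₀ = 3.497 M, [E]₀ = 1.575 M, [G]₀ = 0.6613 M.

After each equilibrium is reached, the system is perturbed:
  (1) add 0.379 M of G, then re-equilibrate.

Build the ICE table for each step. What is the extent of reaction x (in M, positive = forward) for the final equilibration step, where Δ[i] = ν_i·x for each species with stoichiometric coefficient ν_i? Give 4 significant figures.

x = -0.05003 M

Q₀ = 0.02642 vs Keq = 9.517 ⇒ Q<K, forward
Step 1:
                  A         E         G
  I           3.497     1.575    0.6613
  C          -1.156     1.156     1.156
  E           2.341     2.731     1.817
  solve Keq expr → x = 0.3852; check Q = 9.517
Then add 0.379 M of G.
Step 2:
                  A         E         G
  I           2.341     2.731     2.196
  C          0.1501   -0.1501   -0.1501
  E           2.491     2.581     2.046
  solve Keq expr → x = -0.05003; check Q = 9.517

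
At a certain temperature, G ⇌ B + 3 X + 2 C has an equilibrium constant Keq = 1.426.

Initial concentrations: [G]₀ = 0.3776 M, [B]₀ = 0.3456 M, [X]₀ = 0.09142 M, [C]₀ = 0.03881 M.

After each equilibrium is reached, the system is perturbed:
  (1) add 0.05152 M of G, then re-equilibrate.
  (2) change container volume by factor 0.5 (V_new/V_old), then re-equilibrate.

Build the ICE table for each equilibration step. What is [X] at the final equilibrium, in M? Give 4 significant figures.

[X]_eq = 1.141 M

Q₀ = 1.0533e-06 vs Keq = 1.426 ⇒ Q<K, forward
Step 1:
                   G          B          X          C
  Initial     0.3776     0.3456    0.09142    0.03881
  Change     -0.2706     0.2706     0.8117     0.5411
  Equil        0.107     0.6162     0.9031     0.5799
  solve Keq expr → x = 0.2706; check Q = 1.426
Then add 0.05152 M of G.
Step 2:
                   G          B          X          C
  Initial     0.1586     0.6162     0.9031     0.5799
  Change    -0.01592    0.01592    0.04777    0.03185
  Equil       0.1426     0.6321     0.9509     0.6118
  solve Keq expr → x = 0.01592; check Q = 1.426
Then change container volume by factor 0.5 (V_new/V_old).
Step 3:
                   G          B          X          C
  Initial     0.2853      1.264      1.902      1.224
  Change      0.2537    -0.2537    -0.7612    -0.5075
  Equil        0.539       1.01      1.141     0.7161
  solve Keq expr → x = -0.2537; check Q = 1.426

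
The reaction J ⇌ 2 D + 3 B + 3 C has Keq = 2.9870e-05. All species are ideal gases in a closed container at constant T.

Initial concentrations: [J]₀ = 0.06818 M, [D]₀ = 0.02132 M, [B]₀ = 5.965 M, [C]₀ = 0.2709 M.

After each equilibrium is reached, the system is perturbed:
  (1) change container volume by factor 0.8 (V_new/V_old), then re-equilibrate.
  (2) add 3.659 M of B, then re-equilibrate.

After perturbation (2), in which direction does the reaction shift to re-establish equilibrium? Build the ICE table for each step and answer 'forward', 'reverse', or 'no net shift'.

Direction: reverse

Q₀ = 0.02813 vs Keq = 2.9870e-05 ⇒ Q>K, reverse
Step 1:
                   J          D          B          C
  Initial    0.06818    0.02132      5.965     0.2709
  Change     0.01021   -0.02042   -0.03063   -0.03063
  Equil      0.07839 8.9876e-04      5.934     0.2403
  solve Keq expr → x = -0.01021; check Q = 2.9870e-05
Then change container volume by factor 0.8 (V_new/V_old).
Step 2:
                   J          D          B          C
  Initial    0.09799   0.001123      7.418     0.3003
  Change  3.0287e-04 -6.0573e-04 -9.0860e-04 -9.0860e-04
  Equil      0.09829 5.1772e-04      7.417     0.2994
  solve Keq expr → x = -3.0287e-04; check Q = 2.9870e-05
Then add 3.659 M of B.
Step 3:
                   J          D          B          C
  Initial    0.09829 5.1772e-04      11.08     0.2994
  Change  1.1667e-04 -2.3334e-04 -3.5000e-04 -3.5000e-04
  Equil      0.09841 2.8438e-04      11.08     0.2991
  solve Keq expr → x = -1.1667e-04; check Q = 2.9870e-05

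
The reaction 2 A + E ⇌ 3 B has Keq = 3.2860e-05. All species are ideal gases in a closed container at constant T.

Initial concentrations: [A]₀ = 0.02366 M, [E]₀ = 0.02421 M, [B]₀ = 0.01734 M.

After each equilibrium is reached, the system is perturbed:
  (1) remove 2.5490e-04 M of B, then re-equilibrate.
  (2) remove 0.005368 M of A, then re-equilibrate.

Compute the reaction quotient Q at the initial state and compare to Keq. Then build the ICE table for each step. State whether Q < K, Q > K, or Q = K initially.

Q₀ = 0.3847 vs Keq = 3.2860e-05 ⇒ Q>K, reverse
Step 1:
                   A          E          B
  I          0.02366    0.02421    0.01734
  C          0.01086    0.00543   -0.01629
  E          0.03452    0.02964   0.001051
  solve Keq expr → x = -0.00543; check Q = 3.2860e-05
Then remove 2.5490e-04 M of B.
Step 2:
                   A          E          B
  I          0.03452    0.02964 7.9599e-04
  C       -1.6702e-04 -8.3508e-05 2.5052e-04
  E          0.03435    0.02956   0.001047
  solve Keq expr → x = 8.3508e-05; check Q = 3.2860e-05
Then remove 0.005368 M of A.
Step 3:
                   A          E          B
  I          0.02898    0.02956   0.001047
  C       7.3408e-05 3.6704e-05 -1.1011e-04
  E          0.02906    0.02959 9.3640e-04
  solve Keq expr → x = -3.6704e-05; check Q = 3.2860e-05

Q₀ = 0.3847; Q > K (proceeds reverse)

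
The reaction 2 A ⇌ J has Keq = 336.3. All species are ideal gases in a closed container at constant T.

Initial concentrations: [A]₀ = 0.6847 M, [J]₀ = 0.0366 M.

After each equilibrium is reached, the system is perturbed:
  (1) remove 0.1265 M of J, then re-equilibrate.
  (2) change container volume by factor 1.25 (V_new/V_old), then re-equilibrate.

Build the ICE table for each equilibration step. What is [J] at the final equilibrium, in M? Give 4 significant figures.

[J]_eq = 0.1901 M

Q₀ = 0.07807 vs Keq = 336.3 ⇒ Q<K, forward
Step 1:
                  A         J
  Initial    0.6847    0.0366
  Change    -0.6519    0.3259
  Equil     0.03283    0.3625
  solve Keq expr → x = 0.3259; check Q = 336.3
Then remove 0.1265 M of J.
Step 2:
                  A         J
  Initial   0.03283     0.236
  Change  -0.006168  0.003084
  Equil     0.02667    0.2391
  solve Keq expr → x = 0.003084; check Q = 336.3
Then change container volume by factor 1.25 (V_new/V_old).
Step 3:
                  A         J
  Initial   0.02133    0.1913
  Change   0.002442 -0.001221
  Equil     0.02377    0.1901
  solve Keq expr → x = -0.001221; check Q = 336.3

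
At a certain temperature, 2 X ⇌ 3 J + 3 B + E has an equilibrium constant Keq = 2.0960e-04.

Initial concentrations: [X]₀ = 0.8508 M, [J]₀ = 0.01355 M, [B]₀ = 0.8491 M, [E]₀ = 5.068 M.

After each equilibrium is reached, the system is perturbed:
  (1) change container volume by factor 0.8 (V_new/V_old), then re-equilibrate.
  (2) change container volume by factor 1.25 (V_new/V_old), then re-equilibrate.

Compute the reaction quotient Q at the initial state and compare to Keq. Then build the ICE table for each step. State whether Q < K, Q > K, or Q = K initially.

Q₀ = 1.0663e-05; Q < K (proceeds forward)

Q₀ = 1.0663e-05 vs Keq = 2.0960e-04 ⇒ Q<K, forward
Step 1:
                  X         J         B         E
  I          0.8508   0.01355    0.8491     5.068
  C        -0.01446   0.02169   0.02169  0.007229
  E          0.8363   0.03524    0.8708     5.075
  solve Keq expr → x = 0.007229; check Q = 2.0960e-04
Then change container volume by factor 0.8 (V_new/V_old).
Step 2:
                  X         J         B         E
  I           1.045   0.04405     1.088     6.344
  C        0.008754  -0.01313  -0.01313 -0.004377
  E           1.054   0.03091     1.075      6.34
  solve Keq expr → x = -0.004377; check Q = 2.0960e-04
Then change container volume by factor 1.25 (V_new/V_old).
Step 3:
                  X         J         B         E
  I          0.8433   0.02473    0.8603     5.072
  C       -0.007003    0.0105    0.0105  0.003501
  E          0.8363   0.03524    0.8708     5.075
  solve Keq expr → x = 0.003501; check Q = 2.0960e-04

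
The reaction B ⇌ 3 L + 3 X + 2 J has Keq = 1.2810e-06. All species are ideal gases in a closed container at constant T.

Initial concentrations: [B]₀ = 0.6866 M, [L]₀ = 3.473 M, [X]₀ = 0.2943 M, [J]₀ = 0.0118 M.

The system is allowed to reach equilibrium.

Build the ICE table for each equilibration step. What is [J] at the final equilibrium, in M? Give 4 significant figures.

[J]_eq = 9.9889e-04 M

Q₀ = 2.1654e-04 vs Keq = 1.2810e-06 ⇒ Q>K, reverse
Step 1:
                    B           L           X           J
  Initial      0.6866       3.473      0.2943      0.0118
  Change     0.005401     -0.0162     -0.0162     -0.0108
  Equil         0.692       3.457      0.2781  9.9889e-04
  solve Keq expr → x = -0.005401; check Q = 1.2810e-06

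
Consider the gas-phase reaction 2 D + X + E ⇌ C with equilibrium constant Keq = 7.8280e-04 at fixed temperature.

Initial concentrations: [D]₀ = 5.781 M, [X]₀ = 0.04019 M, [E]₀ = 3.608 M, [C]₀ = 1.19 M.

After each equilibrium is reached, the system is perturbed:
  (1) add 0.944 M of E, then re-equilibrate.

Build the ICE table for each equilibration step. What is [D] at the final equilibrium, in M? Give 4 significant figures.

[D]_eq = 7.665 M

Q₀ = 0.2456 vs Keq = 7.8280e-04 ⇒ Q>K, reverse
Step 1:
                   D          X          E          C
  Initial      5.781    0.04019      3.608       1.19
  Change       1.946      0.973      0.973     -0.973
  Equil        7.727      1.013      4.581      0.217
  solve Keq expr → x = -0.973; check Q = 7.8280e-04
Then add 0.944 M of E.
Step 2:
                   D          X          E          C
  Initial      7.727      1.013      5.525      0.217
  Change    -0.06235   -0.03117   -0.03117    0.03117
  Equil        7.665     0.9821      5.494     0.2481
  solve Keq expr → x = 0.03117; check Q = 7.8280e-04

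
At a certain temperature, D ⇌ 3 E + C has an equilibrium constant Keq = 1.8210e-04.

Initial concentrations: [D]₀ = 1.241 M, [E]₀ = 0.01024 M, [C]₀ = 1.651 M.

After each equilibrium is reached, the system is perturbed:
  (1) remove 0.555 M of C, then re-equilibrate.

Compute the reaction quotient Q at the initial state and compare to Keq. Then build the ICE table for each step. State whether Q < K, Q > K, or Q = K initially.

Q₀ = 1.4285e-06 vs Keq = 1.8210e-04 ⇒ Q<K, forward
Step 1:
                   D          E          C
  init         1.241    0.01024      1.651
  Δ         -0.01366    0.04097    0.01366
  eq           1.227    0.05121      1.665
  solve Keq expr → x = 0.01366; check Q = 1.8210e-04
Then remove 0.555 M of C.
Step 2:
                   D          E          C
  init         1.227    0.05121       1.11
  Δ        -0.002443    0.00733   0.002443
  eq           1.225    0.05854      1.112
  solve Keq expr → x = 0.002443; check Q = 1.8210e-04

Q₀ = 1.4285e-06; Q < K (proceeds forward)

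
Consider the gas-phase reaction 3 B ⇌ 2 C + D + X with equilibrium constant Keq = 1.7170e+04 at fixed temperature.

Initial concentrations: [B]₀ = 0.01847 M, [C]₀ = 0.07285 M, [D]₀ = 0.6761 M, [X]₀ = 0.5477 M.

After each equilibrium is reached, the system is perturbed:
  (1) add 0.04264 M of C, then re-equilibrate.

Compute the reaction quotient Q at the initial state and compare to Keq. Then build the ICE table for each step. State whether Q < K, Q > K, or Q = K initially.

Q₀ = 311.9; Q < K (proceeds forward)

Q₀ = 311.9 vs Keq = 1.7170e+04 ⇒ Q<K, forward
Step 1:
                    B           C           D           X
  Initial     0.01847     0.07285      0.6761      0.5477
  Change     -0.01321    0.008804    0.004402    0.004402
  Equil      0.005264     0.08165      0.6805      0.5521
  solve Keq expr → x = 0.004402; check Q = 1.7170e+04
Then add 0.04264 M of C.
Step 2:
                    B           C           D           X
  Initial    0.005264      0.1243      0.6805      0.5521
  Change     0.001656   -0.001104 -5.5210e-04 -5.5210e-04
  Equil      0.006921      0.1232      0.6799      0.5515
  solve Keq expr → x = -5.5210e-04; check Q = 1.7170e+04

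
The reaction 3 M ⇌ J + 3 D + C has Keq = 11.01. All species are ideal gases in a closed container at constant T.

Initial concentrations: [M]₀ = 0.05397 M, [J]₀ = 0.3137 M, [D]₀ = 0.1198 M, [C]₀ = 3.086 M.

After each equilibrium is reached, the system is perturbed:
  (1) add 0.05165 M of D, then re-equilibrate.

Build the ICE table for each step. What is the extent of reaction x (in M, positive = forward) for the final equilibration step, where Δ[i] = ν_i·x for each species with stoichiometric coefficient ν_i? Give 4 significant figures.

Q₀ = 10.59 vs Keq = 11.01 ⇒ Q<K, forward
Step 1:
                   M          J          D          C
  init       0.05397     0.3137     0.1198      3.086
  Δ       -4.7637e-04 1.5879e-04 4.7637e-04 1.5879e-04
  eq         0.05349     0.3139     0.1203      3.086
  solve Keq expr → x = 1.5879e-04; check Q = 11.01
Then add 0.05165 M of D.
Step 2:
                   M          J          D          C
  init       0.05349     0.3139     0.1719      3.086
  Δ          0.01561  -0.005202   -0.01561  -0.005202
  eq          0.0691     0.3087     0.1563      3.081
  solve Keq expr → x = -0.005202; check Q = 11.01

x = -0.005202 M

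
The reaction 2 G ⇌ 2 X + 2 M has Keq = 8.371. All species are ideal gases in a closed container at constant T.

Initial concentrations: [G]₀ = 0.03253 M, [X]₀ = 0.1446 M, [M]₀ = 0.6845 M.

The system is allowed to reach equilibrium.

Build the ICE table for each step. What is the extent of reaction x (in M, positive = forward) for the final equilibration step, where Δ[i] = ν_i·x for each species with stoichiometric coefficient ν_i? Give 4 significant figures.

x = -6.5313e-04 M

Q₀ = 9.258 vs Keq = 8.371 ⇒ Q>K, reverse
Step 1:
                    G           X           M
  I           0.03253      0.1446      0.6845
  C          0.001306   -0.001306   -0.001306
  E           0.03384      0.1433      0.6832
  solve Keq expr → x = -6.5313e-04; check Q = 8.371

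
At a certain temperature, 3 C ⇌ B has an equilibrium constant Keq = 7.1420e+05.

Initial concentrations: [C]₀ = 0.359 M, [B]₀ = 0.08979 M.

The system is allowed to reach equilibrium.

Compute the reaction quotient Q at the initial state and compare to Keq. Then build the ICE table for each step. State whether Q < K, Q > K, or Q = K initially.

Q₀ = 1.941 vs Keq = 7.1420e+05 ⇒ Q<K, forward
Step 1:
                    C           B
  init          0.359     0.08979
  Δ           -0.3524      0.1175
  eq         0.006621      0.2072
  solve Keq expr → x = 0.1175; check Q = 7.1420e+05

Q₀ = 1.941; Q < K (proceeds forward)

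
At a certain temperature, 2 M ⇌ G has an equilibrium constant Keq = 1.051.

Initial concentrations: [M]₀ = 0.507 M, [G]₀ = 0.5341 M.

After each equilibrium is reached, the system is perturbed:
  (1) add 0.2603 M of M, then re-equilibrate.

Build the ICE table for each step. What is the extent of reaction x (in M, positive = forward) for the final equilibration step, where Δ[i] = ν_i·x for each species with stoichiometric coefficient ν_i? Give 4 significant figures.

Q₀ = 2.078 vs Keq = 1.051 ⇒ Q>K, reverse
Step 1:
                    M           G
  I             0.507      0.5341
  C            0.1529    -0.07644
  E            0.6599      0.4577
  solve Keq expr → x = -0.07644; check Q = 1.051
Then add 0.2603 M of M.
Step 2:
                    M           G
  I            0.9202      0.4577
  C           -0.1938      0.0969
  E            0.7264      0.5546
  solve Keq expr → x = 0.0969; check Q = 1.051

x = 0.0969 M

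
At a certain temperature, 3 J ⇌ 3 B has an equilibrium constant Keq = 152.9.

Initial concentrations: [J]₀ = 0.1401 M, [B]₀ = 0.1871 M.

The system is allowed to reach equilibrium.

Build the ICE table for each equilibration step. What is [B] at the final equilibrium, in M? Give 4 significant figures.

Q₀ = 2.382 vs Keq = 152.9 ⇒ Q<K, forward
Step 1:
                   J          B
  init        0.1401     0.1871
  Δ         -0.08855    0.08855
  eq         0.05155     0.2757
  solve Keq expr → x = 0.02952; check Q = 152.9

[B]_eq = 0.2757 M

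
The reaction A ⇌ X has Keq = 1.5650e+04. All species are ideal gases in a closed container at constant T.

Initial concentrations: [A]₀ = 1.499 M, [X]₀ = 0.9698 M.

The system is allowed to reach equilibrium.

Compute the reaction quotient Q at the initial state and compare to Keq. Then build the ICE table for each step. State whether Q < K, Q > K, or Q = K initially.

Q₀ = 0.647 vs Keq = 1.5650e+04 ⇒ Q<K, forward
Step 1:
                    A           X
  Initial       1.499      0.9698
  Change       -1.499       1.499
  Equil    1.5774e-04       2.469
  solve Keq expr → x = 1.499; check Q = 1.5650e+04

Q₀ = 0.647; Q < K (proceeds forward)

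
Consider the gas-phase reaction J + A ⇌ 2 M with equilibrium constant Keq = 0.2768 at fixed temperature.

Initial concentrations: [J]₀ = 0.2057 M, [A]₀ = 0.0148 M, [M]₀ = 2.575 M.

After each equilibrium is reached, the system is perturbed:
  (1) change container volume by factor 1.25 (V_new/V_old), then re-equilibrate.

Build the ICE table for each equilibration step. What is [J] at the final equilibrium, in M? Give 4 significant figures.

[J]_eq = 0.9624 M

Q₀ = 2178 vs Keq = 0.2768 ⇒ Q>K, reverse
Step 1:
                    J           A           M
  I            0.2057      0.0148       2.575
  C            0.9972      0.9972      -1.994
  E             1.203       1.012      0.5805
  solve Keq expr → x = -0.9972; check Q = 0.2768
Then change container volume by factor 1.25 (V_new/V_old).
Step 2:
                    J           A           M
  I            0.9624      0.8096      0.4644
  C                 0           0           0
  E            0.9624      0.8096      0.4644
  solve Keq expr → x = 0; check Q = 0.2768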